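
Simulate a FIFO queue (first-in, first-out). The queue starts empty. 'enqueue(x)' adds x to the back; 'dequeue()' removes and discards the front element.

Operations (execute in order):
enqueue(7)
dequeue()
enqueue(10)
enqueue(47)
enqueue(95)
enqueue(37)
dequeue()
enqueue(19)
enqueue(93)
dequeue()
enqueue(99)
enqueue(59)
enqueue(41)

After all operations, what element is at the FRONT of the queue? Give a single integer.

Answer: 95

Derivation:
enqueue(7): queue = [7]
dequeue(): queue = []
enqueue(10): queue = [10]
enqueue(47): queue = [10, 47]
enqueue(95): queue = [10, 47, 95]
enqueue(37): queue = [10, 47, 95, 37]
dequeue(): queue = [47, 95, 37]
enqueue(19): queue = [47, 95, 37, 19]
enqueue(93): queue = [47, 95, 37, 19, 93]
dequeue(): queue = [95, 37, 19, 93]
enqueue(99): queue = [95, 37, 19, 93, 99]
enqueue(59): queue = [95, 37, 19, 93, 99, 59]
enqueue(41): queue = [95, 37, 19, 93, 99, 59, 41]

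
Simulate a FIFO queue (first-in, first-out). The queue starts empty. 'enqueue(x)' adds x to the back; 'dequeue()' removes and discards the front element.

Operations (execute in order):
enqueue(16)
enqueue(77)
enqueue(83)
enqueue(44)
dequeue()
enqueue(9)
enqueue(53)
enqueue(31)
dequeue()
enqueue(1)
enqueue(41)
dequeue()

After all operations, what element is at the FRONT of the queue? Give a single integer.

enqueue(16): queue = [16]
enqueue(77): queue = [16, 77]
enqueue(83): queue = [16, 77, 83]
enqueue(44): queue = [16, 77, 83, 44]
dequeue(): queue = [77, 83, 44]
enqueue(9): queue = [77, 83, 44, 9]
enqueue(53): queue = [77, 83, 44, 9, 53]
enqueue(31): queue = [77, 83, 44, 9, 53, 31]
dequeue(): queue = [83, 44, 9, 53, 31]
enqueue(1): queue = [83, 44, 9, 53, 31, 1]
enqueue(41): queue = [83, 44, 9, 53, 31, 1, 41]
dequeue(): queue = [44, 9, 53, 31, 1, 41]

Answer: 44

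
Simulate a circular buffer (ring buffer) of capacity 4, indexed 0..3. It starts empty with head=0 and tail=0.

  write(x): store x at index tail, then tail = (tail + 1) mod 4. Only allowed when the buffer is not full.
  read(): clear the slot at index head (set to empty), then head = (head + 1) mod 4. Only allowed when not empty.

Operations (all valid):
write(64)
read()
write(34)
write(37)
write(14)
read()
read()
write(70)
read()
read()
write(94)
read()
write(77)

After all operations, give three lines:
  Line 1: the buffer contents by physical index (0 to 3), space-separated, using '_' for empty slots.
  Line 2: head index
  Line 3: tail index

Answer: _ _ 77 _
2
3

Derivation:
write(64): buf=[64 _ _ _], head=0, tail=1, size=1
read(): buf=[_ _ _ _], head=1, tail=1, size=0
write(34): buf=[_ 34 _ _], head=1, tail=2, size=1
write(37): buf=[_ 34 37 _], head=1, tail=3, size=2
write(14): buf=[_ 34 37 14], head=1, tail=0, size=3
read(): buf=[_ _ 37 14], head=2, tail=0, size=2
read(): buf=[_ _ _ 14], head=3, tail=0, size=1
write(70): buf=[70 _ _ 14], head=3, tail=1, size=2
read(): buf=[70 _ _ _], head=0, tail=1, size=1
read(): buf=[_ _ _ _], head=1, tail=1, size=0
write(94): buf=[_ 94 _ _], head=1, tail=2, size=1
read(): buf=[_ _ _ _], head=2, tail=2, size=0
write(77): buf=[_ _ 77 _], head=2, tail=3, size=1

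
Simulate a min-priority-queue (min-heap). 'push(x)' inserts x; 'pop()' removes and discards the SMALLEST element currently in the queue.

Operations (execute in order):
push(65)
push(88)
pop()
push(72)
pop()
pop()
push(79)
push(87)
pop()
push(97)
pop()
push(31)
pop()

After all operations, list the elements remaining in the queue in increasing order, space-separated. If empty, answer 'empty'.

Answer: 97

Derivation:
push(65): heap contents = [65]
push(88): heap contents = [65, 88]
pop() → 65: heap contents = [88]
push(72): heap contents = [72, 88]
pop() → 72: heap contents = [88]
pop() → 88: heap contents = []
push(79): heap contents = [79]
push(87): heap contents = [79, 87]
pop() → 79: heap contents = [87]
push(97): heap contents = [87, 97]
pop() → 87: heap contents = [97]
push(31): heap contents = [31, 97]
pop() → 31: heap contents = [97]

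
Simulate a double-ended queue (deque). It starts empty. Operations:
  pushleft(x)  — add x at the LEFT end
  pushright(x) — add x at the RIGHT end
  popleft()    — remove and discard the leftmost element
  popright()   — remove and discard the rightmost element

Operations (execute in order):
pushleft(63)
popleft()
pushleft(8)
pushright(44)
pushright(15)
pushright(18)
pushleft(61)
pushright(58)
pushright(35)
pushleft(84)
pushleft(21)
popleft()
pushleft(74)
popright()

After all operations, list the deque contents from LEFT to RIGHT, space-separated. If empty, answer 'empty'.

Answer: 74 84 61 8 44 15 18 58

Derivation:
pushleft(63): [63]
popleft(): []
pushleft(8): [8]
pushright(44): [8, 44]
pushright(15): [8, 44, 15]
pushright(18): [8, 44, 15, 18]
pushleft(61): [61, 8, 44, 15, 18]
pushright(58): [61, 8, 44, 15, 18, 58]
pushright(35): [61, 8, 44, 15, 18, 58, 35]
pushleft(84): [84, 61, 8, 44, 15, 18, 58, 35]
pushleft(21): [21, 84, 61, 8, 44, 15, 18, 58, 35]
popleft(): [84, 61, 8, 44, 15, 18, 58, 35]
pushleft(74): [74, 84, 61, 8, 44, 15, 18, 58, 35]
popright(): [74, 84, 61, 8, 44, 15, 18, 58]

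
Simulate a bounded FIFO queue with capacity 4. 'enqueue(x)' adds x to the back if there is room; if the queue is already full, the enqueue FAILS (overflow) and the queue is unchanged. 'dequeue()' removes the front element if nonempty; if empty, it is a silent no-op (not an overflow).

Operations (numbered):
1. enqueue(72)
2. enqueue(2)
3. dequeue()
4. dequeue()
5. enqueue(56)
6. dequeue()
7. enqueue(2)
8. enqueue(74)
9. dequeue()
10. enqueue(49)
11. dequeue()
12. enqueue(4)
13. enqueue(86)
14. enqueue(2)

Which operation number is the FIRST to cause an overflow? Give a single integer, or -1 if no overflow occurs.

Answer: -1

Derivation:
1. enqueue(72): size=1
2. enqueue(2): size=2
3. dequeue(): size=1
4. dequeue(): size=0
5. enqueue(56): size=1
6. dequeue(): size=0
7. enqueue(2): size=1
8. enqueue(74): size=2
9. dequeue(): size=1
10. enqueue(49): size=2
11. dequeue(): size=1
12. enqueue(4): size=2
13. enqueue(86): size=3
14. enqueue(2): size=4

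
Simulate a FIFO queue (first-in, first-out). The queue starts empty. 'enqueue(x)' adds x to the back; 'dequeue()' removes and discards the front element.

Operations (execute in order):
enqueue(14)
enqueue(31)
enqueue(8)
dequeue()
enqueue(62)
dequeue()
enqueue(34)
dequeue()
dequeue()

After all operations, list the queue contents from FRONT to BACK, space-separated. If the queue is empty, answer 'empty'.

enqueue(14): [14]
enqueue(31): [14, 31]
enqueue(8): [14, 31, 8]
dequeue(): [31, 8]
enqueue(62): [31, 8, 62]
dequeue(): [8, 62]
enqueue(34): [8, 62, 34]
dequeue(): [62, 34]
dequeue(): [34]

Answer: 34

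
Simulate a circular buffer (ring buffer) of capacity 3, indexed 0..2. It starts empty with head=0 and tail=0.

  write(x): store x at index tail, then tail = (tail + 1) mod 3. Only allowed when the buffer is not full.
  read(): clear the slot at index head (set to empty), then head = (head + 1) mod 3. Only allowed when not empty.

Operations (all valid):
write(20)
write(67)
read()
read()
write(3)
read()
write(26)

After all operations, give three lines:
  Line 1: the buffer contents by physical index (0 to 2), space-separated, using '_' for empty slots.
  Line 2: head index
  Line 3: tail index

Answer: 26 _ _
0
1

Derivation:
write(20): buf=[20 _ _], head=0, tail=1, size=1
write(67): buf=[20 67 _], head=0, tail=2, size=2
read(): buf=[_ 67 _], head=1, tail=2, size=1
read(): buf=[_ _ _], head=2, tail=2, size=0
write(3): buf=[_ _ 3], head=2, tail=0, size=1
read(): buf=[_ _ _], head=0, tail=0, size=0
write(26): buf=[26 _ _], head=0, tail=1, size=1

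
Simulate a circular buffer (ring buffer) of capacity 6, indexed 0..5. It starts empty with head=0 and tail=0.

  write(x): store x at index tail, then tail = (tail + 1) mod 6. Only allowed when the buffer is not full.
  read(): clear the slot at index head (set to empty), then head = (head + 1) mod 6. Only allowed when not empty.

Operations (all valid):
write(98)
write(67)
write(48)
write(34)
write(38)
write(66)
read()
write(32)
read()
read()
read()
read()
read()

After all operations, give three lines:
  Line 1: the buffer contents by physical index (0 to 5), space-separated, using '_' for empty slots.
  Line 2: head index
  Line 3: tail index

Answer: 32 _ _ _ _ _
0
1

Derivation:
write(98): buf=[98 _ _ _ _ _], head=0, tail=1, size=1
write(67): buf=[98 67 _ _ _ _], head=0, tail=2, size=2
write(48): buf=[98 67 48 _ _ _], head=0, tail=3, size=3
write(34): buf=[98 67 48 34 _ _], head=0, tail=4, size=4
write(38): buf=[98 67 48 34 38 _], head=0, tail=5, size=5
write(66): buf=[98 67 48 34 38 66], head=0, tail=0, size=6
read(): buf=[_ 67 48 34 38 66], head=1, tail=0, size=5
write(32): buf=[32 67 48 34 38 66], head=1, tail=1, size=6
read(): buf=[32 _ 48 34 38 66], head=2, tail=1, size=5
read(): buf=[32 _ _ 34 38 66], head=3, tail=1, size=4
read(): buf=[32 _ _ _ 38 66], head=4, tail=1, size=3
read(): buf=[32 _ _ _ _ 66], head=5, tail=1, size=2
read(): buf=[32 _ _ _ _ _], head=0, tail=1, size=1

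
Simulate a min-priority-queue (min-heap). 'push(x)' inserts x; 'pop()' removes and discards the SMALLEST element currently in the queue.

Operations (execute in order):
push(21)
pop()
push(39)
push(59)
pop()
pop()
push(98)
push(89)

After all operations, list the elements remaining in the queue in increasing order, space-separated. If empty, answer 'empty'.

push(21): heap contents = [21]
pop() → 21: heap contents = []
push(39): heap contents = [39]
push(59): heap contents = [39, 59]
pop() → 39: heap contents = [59]
pop() → 59: heap contents = []
push(98): heap contents = [98]
push(89): heap contents = [89, 98]

Answer: 89 98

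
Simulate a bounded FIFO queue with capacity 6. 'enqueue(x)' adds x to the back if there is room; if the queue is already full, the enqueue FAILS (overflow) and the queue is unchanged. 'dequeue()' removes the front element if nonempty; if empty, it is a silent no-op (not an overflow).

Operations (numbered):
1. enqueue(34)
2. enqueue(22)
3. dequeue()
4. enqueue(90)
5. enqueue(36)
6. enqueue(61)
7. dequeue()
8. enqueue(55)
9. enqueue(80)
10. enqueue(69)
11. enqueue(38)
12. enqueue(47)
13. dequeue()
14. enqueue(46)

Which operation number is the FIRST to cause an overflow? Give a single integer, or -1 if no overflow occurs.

1. enqueue(34): size=1
2. enqueue(22): size=2
3. dequeue(): size=1
4. enqueue(90): size=2
5. enqueue(36): size=3
6. enqueue(61): size=4
7. dequeue(): size=3
8. enqueue(55): size=4
9. enqueue(80): size=5
10. enqueue(69): size=6
11. enqueue(38): size=6=cap → OVERFLOW (fail)
12. enqueue(47): size=6=cap → OVERFLOW (fail)
13. dequeue(): size=5
14. enqueue(46): size=6

Answer: 11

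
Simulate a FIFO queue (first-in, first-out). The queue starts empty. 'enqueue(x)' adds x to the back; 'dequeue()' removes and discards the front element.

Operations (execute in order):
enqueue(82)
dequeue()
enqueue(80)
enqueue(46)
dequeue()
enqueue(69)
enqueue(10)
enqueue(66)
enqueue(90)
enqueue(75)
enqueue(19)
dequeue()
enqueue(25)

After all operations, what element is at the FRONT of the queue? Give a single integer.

enqueue(82): queue = [82]
dequeue(): queue = []
enqueue(80): queue = [80]
enqueue(46): queue = [80, 46]
dequeue(): queue = [46]
enqueue(69): queue = [46, 69]
enqueue(10): queue = [46, 69, 10]
enqueue(66): queue = [46, 69, 10, 66]
enqueue(90): queue = [46, 69, 10, 66, 90]
enqueue(75): queue = [46, 69, 10, 66, 90, 75]
enqueue(19): queue = [46, 69, 10, 66, 90, 75, 19]
dequeue(): queue = [69, 10, 66, 90, 75, 19]
enqueue(25): queue = [69, 10, 66, 90, 75, 19, 25]

Answer: 69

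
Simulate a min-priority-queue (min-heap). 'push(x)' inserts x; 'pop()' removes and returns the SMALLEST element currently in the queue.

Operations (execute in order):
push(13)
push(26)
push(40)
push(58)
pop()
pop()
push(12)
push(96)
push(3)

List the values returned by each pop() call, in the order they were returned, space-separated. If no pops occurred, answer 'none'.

Answer: 13 26

Derivation:
push(13): heap contents = [13]
push(26): heap contents = [13, 26]
push(40): heap contents = [13, 26, 40]
push(58): heap contents = [13, 26, 40, 58]
pop() → 13: heap contents = [26, 40, 58]
pop() → 26: heap contents = [40, 58]
push(12): heap contents = [12, 40, 58]
push(96): heap contents = [12, 40, 58, 96]
push(3): heap contents = [3, 12, 40, 58, 96]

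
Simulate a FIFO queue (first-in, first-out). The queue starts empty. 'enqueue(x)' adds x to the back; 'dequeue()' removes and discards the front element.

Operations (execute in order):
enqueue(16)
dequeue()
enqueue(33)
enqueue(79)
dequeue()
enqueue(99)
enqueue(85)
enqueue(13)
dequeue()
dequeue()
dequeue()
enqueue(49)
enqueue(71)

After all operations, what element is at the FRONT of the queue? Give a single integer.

Answer: 13

Derivation:
enqueue(16): queue = [16]
dequeue(): queue = []
enqueue(33): queue = [33]
enqueue(79): queue = [33, 79]
dequeue(): queue = [79]
enqueue(99): queue = [79, 99]
enqueue(85): queue = [79, 99, 85]
enqueue(13): queue = [79, 99, 85, 13]
dequeue(): queue = [99, 85, 13]
dequeue(): queue = [85, 13]
dequeue(): queue = [13]
enqueue(49): queue = [13, 49]
enqueue(71): queue = [13, 49, 71]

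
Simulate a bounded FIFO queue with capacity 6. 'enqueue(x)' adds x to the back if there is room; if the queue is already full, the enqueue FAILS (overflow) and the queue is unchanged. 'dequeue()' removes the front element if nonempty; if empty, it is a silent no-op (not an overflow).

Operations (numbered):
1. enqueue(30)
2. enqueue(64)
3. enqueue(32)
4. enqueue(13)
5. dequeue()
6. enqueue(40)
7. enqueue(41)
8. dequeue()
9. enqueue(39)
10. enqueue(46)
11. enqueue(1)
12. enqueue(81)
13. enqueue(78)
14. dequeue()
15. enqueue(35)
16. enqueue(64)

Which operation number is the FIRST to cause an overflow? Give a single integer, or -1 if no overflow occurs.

Answer: 11

Derivation:
1. enqueue(30): size=1
2. enqueue(64): size=2
3. enqueue(32): size=3
4. enqueue(13): size=4
5. dequeue(): size=3
6. enqueue(40): size=4
7. enqueue(41): size=5
8. dequeue(): size=4
9. enqueue(39): size=5
10. enqueue(46): size=6
11. enqueue(1): size=6=cap → OVERFLOW (fail)
12. enqueue(81): size=6=cap → OVERFLOW (fail)
13. enqueue(78): size=6=cap → OVERFLOW (fail)
14. dequeue(): size=5
15. enqueue(35): size=6
16. enqueue(64): size=6=cap → OVERFLOW (fail)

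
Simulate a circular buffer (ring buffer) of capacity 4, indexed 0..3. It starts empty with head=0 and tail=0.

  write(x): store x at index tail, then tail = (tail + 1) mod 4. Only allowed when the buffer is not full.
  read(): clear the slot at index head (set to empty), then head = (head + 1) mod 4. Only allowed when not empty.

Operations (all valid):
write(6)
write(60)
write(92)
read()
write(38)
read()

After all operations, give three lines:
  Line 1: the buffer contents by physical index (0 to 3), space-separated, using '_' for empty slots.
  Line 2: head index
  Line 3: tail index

write(6): buf=[6 _ _ _], head=0, tail=1, size=1
write(60): buf=[6 60 _ _], head=0, tail=2, size=2
write(92): buf=[6 60 92 _], head=0, tail=3, size=3
read(): buf=[_ 60 92 _], head=1, tail=3, size=2
write(38): buf=[_ 60 92 38], head=1, tail=0, size=3
read(): buf=[_ _ 92 38], head=2, tail=0, size=2

Answer: _ _ 92 38
2
0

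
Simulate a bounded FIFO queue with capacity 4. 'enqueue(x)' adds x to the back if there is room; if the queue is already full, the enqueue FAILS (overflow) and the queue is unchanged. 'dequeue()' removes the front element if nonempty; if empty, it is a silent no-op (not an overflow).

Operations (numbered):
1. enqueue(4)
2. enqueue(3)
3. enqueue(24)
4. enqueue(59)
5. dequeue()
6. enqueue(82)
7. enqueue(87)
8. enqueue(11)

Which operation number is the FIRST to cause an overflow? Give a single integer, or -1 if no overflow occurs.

1. enqueue(4): size=1
2. enqueue(3): size=2
3. enqueue(24): size=3
4. enqueue(59): size=4
5. dequeue(): size=3
6. enqueue(82): size=4
7. enqueue(87): size=4=cap → OVERFLOW (fail)
8. enqueue(11): size=4=cap → OVERFLOW (fail)

Answer: 7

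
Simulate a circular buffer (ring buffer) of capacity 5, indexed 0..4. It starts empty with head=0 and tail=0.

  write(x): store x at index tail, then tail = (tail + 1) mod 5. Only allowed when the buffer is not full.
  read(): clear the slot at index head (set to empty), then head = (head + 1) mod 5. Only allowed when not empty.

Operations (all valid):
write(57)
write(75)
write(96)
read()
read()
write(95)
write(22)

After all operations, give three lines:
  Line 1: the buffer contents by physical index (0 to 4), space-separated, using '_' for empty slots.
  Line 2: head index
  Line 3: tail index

write(57): buf=[57 _ _ _ _], head=0, tail=1, size=1
write(75): buf=[57 75 _ _ _], head=0, tail=2, size=2
write(96): buf=[57 75 96 _ _], head=0, tail=3, size=3
read(): buf=[_ 75 96 _ _], head=1, tail=3, size=2
read(): buf=[_ _ 96 _ _], head=2, tail=3, size=1
write(95): buf=[_ _ 96 95 _], head=2, tail=4, size=2
write(22): buf=[_ _ 96 95 22], head=2, tail=0, size=3

Answer: _ _ 96 95 22
2
0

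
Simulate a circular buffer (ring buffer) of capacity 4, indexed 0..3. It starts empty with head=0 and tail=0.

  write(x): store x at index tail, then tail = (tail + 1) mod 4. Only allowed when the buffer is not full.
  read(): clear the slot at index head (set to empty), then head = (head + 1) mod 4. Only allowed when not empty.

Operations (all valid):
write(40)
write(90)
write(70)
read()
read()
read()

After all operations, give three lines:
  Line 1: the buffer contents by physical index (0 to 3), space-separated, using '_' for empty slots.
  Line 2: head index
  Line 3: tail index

Answer: _ _ _ _
3
3

Derivation:
write(40): buf=[40 _ _ _], head=0, tail=1, size=1
write(90): buf=[40 90 _ _], head=0, tail=2, size=2
write(70): buf=[40 90 70 _], head=0, tail=3, size=3
read(): buf=[_ 90 70 _], head=1, tail=3, size=2
read(): buf=[_ _ 70 _], head=2, tail=3, size=1
read(): buf=[_ _ _ _], head=3, tail=3, size=0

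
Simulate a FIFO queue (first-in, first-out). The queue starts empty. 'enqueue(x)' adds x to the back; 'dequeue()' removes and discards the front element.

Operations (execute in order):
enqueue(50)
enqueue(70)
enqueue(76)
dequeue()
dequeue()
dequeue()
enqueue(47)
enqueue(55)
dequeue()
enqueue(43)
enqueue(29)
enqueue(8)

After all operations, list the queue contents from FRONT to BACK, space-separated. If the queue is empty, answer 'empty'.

Answer: 55 43 29 8

Derivation:
enqueue(50): [50]
enqueue(70): [50, 70]
enqueue(76): [50, 70, 76]
dequeue(): [70, 76]
dequeue(): [76]
dequeue(): []
enqueue(47): [47]
enqueue(55): [47, 55]
dequeue(): [55]
enqueue(43): [55, 43]
enqueue(29): [55, 43, 29]
enqueue(8): [55, 43, 29, 8]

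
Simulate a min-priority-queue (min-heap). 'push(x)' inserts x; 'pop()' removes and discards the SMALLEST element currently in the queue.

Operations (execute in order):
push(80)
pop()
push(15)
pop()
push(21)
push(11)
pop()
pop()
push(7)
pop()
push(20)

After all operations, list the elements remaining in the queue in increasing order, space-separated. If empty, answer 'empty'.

push(80): heap contents = [80]
pop() → 80: heap contents = []
push(15): heap contents = [15]
pop() → 15: heap contents = []
push(21): heap contents = [21]
push(11): heap contents = [11, 21]
pop() → 11: heap contents = [21]
pop() → 21: heap contents = []
push(7): heap contents = [7]
pop() → 7: heap contents = []
push(20): heap contents = [20]

Answer: 20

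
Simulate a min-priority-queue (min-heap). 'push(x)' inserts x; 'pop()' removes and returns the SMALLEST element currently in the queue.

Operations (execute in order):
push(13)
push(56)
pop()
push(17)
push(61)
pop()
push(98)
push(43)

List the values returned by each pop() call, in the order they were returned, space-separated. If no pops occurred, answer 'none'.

Answer: 13 17

Derivation:
push(13): heap contents = [13]
push(56): heap contents = [13, 56]
pop() → 13: heap contents = [56]
push(17): heap contents = [17, 56]
push(61): heap contents = [17, 56, 61]
pop() → 17: heap contents = [56, 61]
push(98): heap contents = [56, 61, 98]
push(43): heap contents = [43, 56, 61, 98]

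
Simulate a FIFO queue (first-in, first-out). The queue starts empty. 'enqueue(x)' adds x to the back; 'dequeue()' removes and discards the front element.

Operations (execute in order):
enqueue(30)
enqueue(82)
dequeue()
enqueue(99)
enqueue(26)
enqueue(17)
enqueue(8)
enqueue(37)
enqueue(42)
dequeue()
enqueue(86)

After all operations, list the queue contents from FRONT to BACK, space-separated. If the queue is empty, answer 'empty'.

Answer: 99 26 17 8 37 42 86

Derivation:
enqueue(30): [30]
enqueue(82): [30, 82]
dequeue(): [82]
enqueue(99): [82, 99]
enqueue(26): [82, 99, 26]
enqueue(17): [82, 99, 26, 17]
enqueue(8): [82, 99, 26, 17, 8]
enqueue(37): [82, 99, 26, 17, 8, 37]
enqueue(42): [82, 99, 26, 17, 8, 37, 42]
dequeue(): [99, 26, 17, 8, 37, 42]
enqueue(86): [99, 26, 17, 8, 37, 42, 86]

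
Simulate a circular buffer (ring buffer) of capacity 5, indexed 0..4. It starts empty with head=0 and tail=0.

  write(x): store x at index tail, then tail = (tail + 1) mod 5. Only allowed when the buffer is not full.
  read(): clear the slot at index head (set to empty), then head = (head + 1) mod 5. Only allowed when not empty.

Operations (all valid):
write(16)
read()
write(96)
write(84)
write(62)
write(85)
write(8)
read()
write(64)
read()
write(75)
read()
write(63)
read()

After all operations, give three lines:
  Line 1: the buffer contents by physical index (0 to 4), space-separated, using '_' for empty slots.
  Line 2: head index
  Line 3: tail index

write(16): buf=[16 _ _ _ _], head=0, tail=1, size=1
read(): buf=[_ _ _ _ _], head=1, tail=1, size=0
write(96): buf=[_ 96 _ _ _], head=1, tail=2, size=1
write(84): buf=[_ 96 84 _ _], head=1, tail=3, size=2
write(62): buf=[_ 96 84 62 _], head=1, tail=4, size=3
write(85): buf=[_ 96 84 62 85], head=1, tail=0, size=4
write(8): buf=[8 96 84 62 85], head=1, tail=1, size=5
read(): buf=[8 _ 84 62 85], head=2, tail=1, size=4
write(64): buf=[8 64 84 62 85], head=2, tail=2, size=5
read(): buf=[8 64 _ 62 85], head=3, tail=2, size=4
write(75): buf=[8 64 75 62 85], head=3, tail=3, size=5
read(): buf=[8 64 75 _ 85], head=4, tail=3, size=4
write(63): buf=[8 64 75 63 85], head=4, tail=4, size=5
read(): buf=[8 64 75 63 _], head=0, tail=4, size=4

Answer: 8 64 75 63 _
0
4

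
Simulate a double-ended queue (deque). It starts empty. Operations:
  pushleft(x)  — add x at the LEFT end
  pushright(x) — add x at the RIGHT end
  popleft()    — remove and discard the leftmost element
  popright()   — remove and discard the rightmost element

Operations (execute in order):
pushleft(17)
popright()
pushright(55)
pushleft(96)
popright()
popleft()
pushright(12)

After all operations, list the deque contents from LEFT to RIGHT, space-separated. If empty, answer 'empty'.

Answer: 12

Derivation:
pushleft(17): [17]
popright(): []
pushright(55): [55]
pushleft(96): [96, 55]
popright(): [96]
popleft(): []
pushright(12): [12]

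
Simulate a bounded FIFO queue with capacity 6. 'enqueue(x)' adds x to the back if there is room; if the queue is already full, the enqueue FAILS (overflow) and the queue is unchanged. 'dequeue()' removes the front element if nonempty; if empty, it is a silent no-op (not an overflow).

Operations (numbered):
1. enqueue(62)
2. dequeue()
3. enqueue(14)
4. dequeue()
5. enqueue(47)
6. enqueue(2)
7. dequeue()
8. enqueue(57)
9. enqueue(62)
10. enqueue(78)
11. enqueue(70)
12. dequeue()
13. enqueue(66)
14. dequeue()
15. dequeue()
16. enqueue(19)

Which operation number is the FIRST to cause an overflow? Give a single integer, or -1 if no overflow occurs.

Answer: -1

Derivation:
1. enqueue(62): size=1
2. dequeue(): size=0
3. enqueue(14): size=1
4. dequeue(): size=0
5. enqueue(47): size=1
6. enqueue(2): size=2
7. dequeue(): size=1
8. enqueue(57): size=2
9. enqueue(62): size=3
10. enqueue(78): size=4
11. enqueue(70): size=5
12. dequeue(): size=4
13. enqueue(66): size=5
14. dequeue(): size=4
15. dequeue(): size=3
16. enqueue(19): size=4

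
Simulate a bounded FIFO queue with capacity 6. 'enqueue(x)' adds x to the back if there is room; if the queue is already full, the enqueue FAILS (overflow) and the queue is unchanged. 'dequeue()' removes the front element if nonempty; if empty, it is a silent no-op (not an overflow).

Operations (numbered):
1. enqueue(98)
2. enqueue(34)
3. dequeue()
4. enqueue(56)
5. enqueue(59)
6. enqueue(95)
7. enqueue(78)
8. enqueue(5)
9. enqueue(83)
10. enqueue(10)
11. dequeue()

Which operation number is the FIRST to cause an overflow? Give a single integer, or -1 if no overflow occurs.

Answer: 9

Derivation:
1. enqueue(98): size=1
2. enqueue(34): size=2
3. dequeue(): size=1
4. enqueue(56): size=2
5. enqueue(59): size=3
6. enqueue(95): size=4
7. enqueue(78): size=5
8. enqueue(5): size=6
9. enqueue(83): size=6=cap → OVERFLOW (fail)
10. enqueue(10): size=6=cap → OVERFLOW (fail)
11. dequeue(): size=5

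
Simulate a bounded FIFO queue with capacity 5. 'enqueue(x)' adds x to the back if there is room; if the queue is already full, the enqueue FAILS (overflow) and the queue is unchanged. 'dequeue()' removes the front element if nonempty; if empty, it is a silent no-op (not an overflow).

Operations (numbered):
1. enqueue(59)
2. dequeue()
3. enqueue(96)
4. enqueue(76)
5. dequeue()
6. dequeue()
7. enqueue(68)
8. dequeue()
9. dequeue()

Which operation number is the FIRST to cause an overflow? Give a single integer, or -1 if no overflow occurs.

Answer: -1

Derivation:
1. enqueue(59): size=1
2. dequeue(): size=0
3. enqueue(96): size=1
4. enqueue(76): size=2
5. dequeue(): size=1
6. dequeue(): size=0
7. enqueue(68): size=1
8. dequeue(): size=0
9. dequeue(): empty, no-op, size=0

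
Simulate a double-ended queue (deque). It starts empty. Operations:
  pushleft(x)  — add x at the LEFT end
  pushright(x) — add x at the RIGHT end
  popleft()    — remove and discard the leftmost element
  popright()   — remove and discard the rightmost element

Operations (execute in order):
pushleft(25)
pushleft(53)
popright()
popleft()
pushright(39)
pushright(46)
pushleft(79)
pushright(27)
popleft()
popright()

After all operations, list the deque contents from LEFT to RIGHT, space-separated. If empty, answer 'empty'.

pushleft(25): [25]
pushleft(53): [53, 25]
popright(): [53]
popleft(): []
pushright(39): [39]
pushright(46): [39, 46]
pushleft(79): [79, 39, 46]
pushright(27): [79, 39, 46, 27]
popleft(): [39, 46, 27]
popright(): [39, 46]

Answer: 39 46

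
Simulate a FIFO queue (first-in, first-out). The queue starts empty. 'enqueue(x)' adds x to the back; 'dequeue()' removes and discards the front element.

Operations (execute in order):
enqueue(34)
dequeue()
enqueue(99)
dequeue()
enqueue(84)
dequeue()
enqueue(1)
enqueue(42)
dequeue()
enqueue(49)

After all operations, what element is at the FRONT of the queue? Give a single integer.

Answer: 42

Derivation:
enqueue(34): queue = [34]
dequeue(): queue = []
enqueue(99): queue = [99]
dequeue(): queue = []
enqueue(84): queue = [84]
dequeue(): queue = []
enqueue(1): queue = [1]
enqueue(42): queue = [1, 42]
dequeue(): queue = [42]
enqueue(49): queue = [42, 49]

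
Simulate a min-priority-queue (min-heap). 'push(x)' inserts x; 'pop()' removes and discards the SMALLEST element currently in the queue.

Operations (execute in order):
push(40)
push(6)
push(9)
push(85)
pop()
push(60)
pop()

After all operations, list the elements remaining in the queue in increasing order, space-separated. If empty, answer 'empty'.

Answer: 40 60 85

Derivation:
push(40): heap contents = [40]
push(6): heap contents = [6, 40]
push(9): heap contents = [6, 9, 40]
push(85): heap contents = [6, 9, 40, 85]
pop() → 6: heap contents = [9, 40, 85]
push(60): heap contents = [9, 40, 60, 85]
pop() → 9: heap contents = [40, 60, 85]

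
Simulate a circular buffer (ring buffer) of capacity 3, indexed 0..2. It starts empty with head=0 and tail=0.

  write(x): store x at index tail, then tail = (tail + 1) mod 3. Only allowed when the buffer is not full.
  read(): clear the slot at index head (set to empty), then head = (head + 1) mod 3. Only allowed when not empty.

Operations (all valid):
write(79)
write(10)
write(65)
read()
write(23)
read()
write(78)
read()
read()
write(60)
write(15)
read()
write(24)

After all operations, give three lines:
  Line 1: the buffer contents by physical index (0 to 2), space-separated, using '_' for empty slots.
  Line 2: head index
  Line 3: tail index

Answer: 15 24 60
2
2

Derivation:
write(79): buf=[79 _ _], head=0, tail=1, size=1
write(10): buf=[79 10 _], head=0, tail=2, size=2
write(65): buf=[79 10 65], head=0, tail=0, size=3
read(): buf=[_ 10 65], head=1, tail=0, size=2
write(23): buf=[23 10 65], head=1, tail=1, size=3
read(): buf=[23 _ 65], head=2, tail=1, size=2
write(78): buf=[23 78 65], head=2, tail=2, size=3
read(): buf=[23 78 _], head=0, tail=2, size=2
read(): buf=[_ 78 _], head=1, tail=2, size=1
write(60): buf=[_ 78 60], head=1, tail=0, size=2
write(15): buf=[15 78 60], head=1, tail=1, size=3
read(): buf=[15 _ 60], head=2, tail=1, size=2
write(24): buf=[15 24 60], head=2, tail=2, size=3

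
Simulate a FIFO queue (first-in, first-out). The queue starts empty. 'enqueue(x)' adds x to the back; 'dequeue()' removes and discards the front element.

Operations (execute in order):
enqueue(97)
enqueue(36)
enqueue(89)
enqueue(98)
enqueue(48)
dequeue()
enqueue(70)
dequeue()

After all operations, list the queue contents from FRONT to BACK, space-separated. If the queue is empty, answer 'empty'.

enqueue(97): [97]
enqueue(36): [97, 36]
enqueue(89): [97, 36, 89]
enqueue(98): [97, 36, 89, 98]
enqueue(48): [97, 36, 89, 98, 48]
dequeue(): [36, 89, 98, 48]
enqueue(70): [36, 89, 98, 48, 70]
dequeue(): [89, 98, 48, 70]

Answer: 89 98 48 70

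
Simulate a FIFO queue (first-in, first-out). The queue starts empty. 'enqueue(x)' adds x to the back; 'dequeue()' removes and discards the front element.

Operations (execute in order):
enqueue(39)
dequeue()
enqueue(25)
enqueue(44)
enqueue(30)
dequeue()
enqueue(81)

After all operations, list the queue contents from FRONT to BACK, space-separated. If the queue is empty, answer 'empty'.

Answer: 44 30 81

Derivation:
enqueue(39): [39]
dequeue(): []
enqueue(25): [25]
enqueue(44): [25, 44]
enqueue(30): [25, 44, 30]
dequeue(): [44, 30]
enqueue(81): [44, 30, 81]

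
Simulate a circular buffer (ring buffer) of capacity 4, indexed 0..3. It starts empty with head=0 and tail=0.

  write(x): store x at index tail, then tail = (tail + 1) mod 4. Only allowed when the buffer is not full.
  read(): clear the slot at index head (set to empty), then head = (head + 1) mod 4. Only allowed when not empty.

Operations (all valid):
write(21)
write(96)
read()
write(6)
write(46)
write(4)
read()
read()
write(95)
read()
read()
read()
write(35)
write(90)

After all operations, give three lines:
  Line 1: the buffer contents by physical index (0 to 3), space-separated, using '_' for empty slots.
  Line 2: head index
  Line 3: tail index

Answer: _ _ 35 90
2
0

Derivation:
write(21): buf=[21 _ _ _], head=0, tail=1, size=1
write(96): buf=[21 96 _ _], head=0, tail=2, size=2
read(): buf=[_ 96 _ _], head=1, tail=2, size=1
write(6): buf=[_ 96 6 _], head=1, tail=3, size=2
write(46): buf=[_ 96 6 46], head=1, tail=0, size=3
write(4): buf=[4 96 6 46], head=1, tail=1, size=4
read(): buf=[4 _ 6 46], head=2, tail=1, size=3
read(): buf=[4 _ _ 46], head=3, tail=1, size=2
write(95): buf=[4 95 _ 46], head=3, tail=2, size=3
read(): buf=[4 95 _ _], head=0, tail=2, size=2
read(): buf=[_ 95 _ _], head=1, tail=2, size=1
read(): buf=[_ _ _ _], head=2, tail=2, size=0
write(35): buf=[_ _ 35 _], head=2, tail=3, size=1
write(90): buf=[_ _ 35 90], head=2, tail=0, size=2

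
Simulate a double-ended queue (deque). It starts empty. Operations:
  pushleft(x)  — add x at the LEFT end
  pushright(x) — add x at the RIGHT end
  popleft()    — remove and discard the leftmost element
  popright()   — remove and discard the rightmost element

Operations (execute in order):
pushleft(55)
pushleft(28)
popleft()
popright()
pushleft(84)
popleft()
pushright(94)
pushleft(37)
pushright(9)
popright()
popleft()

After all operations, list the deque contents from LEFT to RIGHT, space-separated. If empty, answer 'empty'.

Answer: 94

Derivation:
pushleft(55): [55]
pushleft(28): [28, 55]
popleft(): [55]
popright(): []
pushleft(84): [84]
popleft(): []
pushright(94): [94]
pushleft(37): [37, 94]
pushright(9): [37, 94, 9]
popright(): [37, 94]
popleft(): [94]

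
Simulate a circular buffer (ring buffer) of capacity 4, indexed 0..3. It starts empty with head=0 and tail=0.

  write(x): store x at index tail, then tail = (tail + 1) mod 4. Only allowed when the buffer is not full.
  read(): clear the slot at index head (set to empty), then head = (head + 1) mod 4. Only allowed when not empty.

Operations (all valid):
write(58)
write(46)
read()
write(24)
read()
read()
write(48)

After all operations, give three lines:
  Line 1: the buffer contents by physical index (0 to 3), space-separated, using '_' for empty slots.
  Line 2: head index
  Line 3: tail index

write(58): buf=[58 _ _ _], head=0, tail=1, size=1
write(46): buf=[58 46 _ _], head=0, tail=2, size=2
read(): buf=[_ 46 _ _], head=1, tail=2, size=1
write(24): buf=[_ 46 24 _], head=1, tail=3, size=2
read(): buf=[_ _ 24 _], head=2, tail=3, size=1
read(): buf=[_ _ _ _], head=3, tail=3, size=0
write(48): buf=[_ _ _ 48], head=3, tail=0, size=1

Answer: _ _ _ 48
3
0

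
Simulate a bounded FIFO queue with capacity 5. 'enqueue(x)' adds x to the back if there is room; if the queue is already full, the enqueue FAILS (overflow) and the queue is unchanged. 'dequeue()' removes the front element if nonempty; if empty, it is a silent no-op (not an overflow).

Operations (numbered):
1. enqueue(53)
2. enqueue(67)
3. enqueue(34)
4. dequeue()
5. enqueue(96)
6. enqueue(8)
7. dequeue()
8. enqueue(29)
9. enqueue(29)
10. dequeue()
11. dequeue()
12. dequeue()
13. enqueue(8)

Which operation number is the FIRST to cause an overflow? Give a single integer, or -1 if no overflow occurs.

1. enqueue(53): size=1
2. enqueue(67): size=2
3. enqueue(34): size=3
4. dequeue(): size=2
5. enqueue(96): size=3
6. enqueue(8): size=4
7. dequeue(): size=3
8. enqueue(29): size=4
9. enqueue(29): size=5
10. dequeue(): size=4
11. dequeue(): size=3
12. dequeue(): size=2
13. enqueue(8): size=3

Answer: -1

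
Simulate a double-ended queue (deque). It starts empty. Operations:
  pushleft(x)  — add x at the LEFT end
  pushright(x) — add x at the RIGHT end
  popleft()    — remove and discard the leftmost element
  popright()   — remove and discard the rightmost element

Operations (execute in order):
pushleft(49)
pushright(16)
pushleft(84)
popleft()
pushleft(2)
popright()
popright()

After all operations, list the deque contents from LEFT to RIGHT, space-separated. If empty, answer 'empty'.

pushleft(49): [49]
pushright(16): [49, 16]
pushleft(84): [84, 49, 16]
popleft(): [49, 16]
pushleft(2): [2, 49, 16]
popright(): [2, 49]
popright(): [2]

Answer: 2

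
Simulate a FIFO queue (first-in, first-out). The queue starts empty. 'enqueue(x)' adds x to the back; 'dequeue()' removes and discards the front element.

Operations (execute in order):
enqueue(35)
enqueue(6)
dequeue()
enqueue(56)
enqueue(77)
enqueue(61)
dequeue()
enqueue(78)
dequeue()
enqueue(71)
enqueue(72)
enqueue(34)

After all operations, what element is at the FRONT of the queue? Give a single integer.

enqueue(35): queue = [35]
enqueue(6): queue = [35, 6]
dequeue(): queue = [6]
enqueue(56): queue = [6, 56]
enqueue(77): queue = [6, 56, 77]
enqueue(61): queue = [6, 56, 77, 61]
dequeue(): queue = [56, 77, 61]
enqueue(78): queue = [56, 77, 61, 78]
dequeue(): queue = [77, 61, 78]
enqueue(71): queue = [77, 61, 78, 71]
enqueue(72): queue = [77, 61, 78, 71, 72]
enqueue(34): queue = [77, 61, 78, 71, 72, 34]

Answer: 77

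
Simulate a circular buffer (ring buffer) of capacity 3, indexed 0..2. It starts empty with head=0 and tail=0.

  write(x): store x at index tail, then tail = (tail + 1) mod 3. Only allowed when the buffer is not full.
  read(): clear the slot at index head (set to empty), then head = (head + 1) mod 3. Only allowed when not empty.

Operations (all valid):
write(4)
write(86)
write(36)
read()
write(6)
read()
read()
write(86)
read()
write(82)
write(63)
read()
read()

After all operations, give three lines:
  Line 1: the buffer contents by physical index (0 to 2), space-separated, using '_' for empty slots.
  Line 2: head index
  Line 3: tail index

Answer: 63 _ _
0
1

Derivation:
write(4): buf=[4 _ _], head=0, tail=1, size=1
write(86): buf=[4 86 _], head=0, tail=2, size=2
write(36): buf=[4 86 36], head=0, tail=0, size=3
read(): buf=[_ 86 36], head=1, tail=0, size=2
write(6): buf=[6 86 36], head=1, tail=1, size=3
read(): buf=[6 _ 36], head=2, tail=1, size=2
read(): buf=[6 _ _], head=0, tail=1, size=1
write(86): buf=[6 86 _], head=0, tail=2, size=2
read(): buf=[_ 86 _], head=1, tail=2, size=1
write(82): buf=[_ 86 82], head=1, tail=0, size=2
write(63): buf=[63 86 82], head=1, tail=1, size=3
read(): buf=[63 _ 82], head=2, tail=1, size=2
read(): buf=[63 _ _], head=0, tail=1, size=1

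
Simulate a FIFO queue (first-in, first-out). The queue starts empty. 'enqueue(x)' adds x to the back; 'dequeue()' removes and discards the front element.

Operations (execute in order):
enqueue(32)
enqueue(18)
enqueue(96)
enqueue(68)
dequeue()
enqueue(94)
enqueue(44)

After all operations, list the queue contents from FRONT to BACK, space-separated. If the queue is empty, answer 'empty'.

enqueue(32): [32]
enqueue(18): [32, 18]
enqueue(96): [32, 18, 96]
enqueue(68): [32, 18, 96, 68]
dequeue(): [18, 96, 68]
enqueue(94): [18, 96, 68, 94]
enqueue(44): [18, 96, 68, 94, 44]

Answer: 18 96 68 94 44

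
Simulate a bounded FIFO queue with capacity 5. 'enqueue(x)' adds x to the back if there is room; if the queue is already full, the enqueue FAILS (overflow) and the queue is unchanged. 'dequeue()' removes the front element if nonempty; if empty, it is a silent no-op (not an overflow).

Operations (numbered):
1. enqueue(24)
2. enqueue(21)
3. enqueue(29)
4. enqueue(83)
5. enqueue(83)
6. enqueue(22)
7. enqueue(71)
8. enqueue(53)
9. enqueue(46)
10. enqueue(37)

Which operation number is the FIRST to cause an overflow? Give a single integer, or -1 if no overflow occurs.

Answer: 6

Derivation:
1. enqueue(24): size=1
2. enqueue(21): size=2
3. enqueue(29): size=3
4. enqueue(83): size=4
5. enqueue(83): size=5
6. enqueue(22): size=5=cap → OVERFLOW (fail)
7. enqueue(71): size=5=cap → OVERFLOW (fail)
8. enqueue(53): size=5=cap → OVERFLOW (fail)
9. enqueue(46): size=5=cap → OVERFLOW (fail)
10. enqueue(37): size=5=cap → OVERFLOW (fail)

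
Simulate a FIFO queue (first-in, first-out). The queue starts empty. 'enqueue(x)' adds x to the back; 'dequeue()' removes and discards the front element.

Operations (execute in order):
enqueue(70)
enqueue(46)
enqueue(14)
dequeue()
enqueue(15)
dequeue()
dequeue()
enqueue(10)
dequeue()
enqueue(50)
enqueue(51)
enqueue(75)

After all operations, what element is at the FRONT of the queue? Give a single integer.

Answer: 10

Derivation:
enqueue(70): queue = [70]
enqueue(46): queue = [70, 46]
enqueue(14): queue = [70, 46, 14]
dequeue(): queue = [46, 14]
enqueue(15): queue = [46, 14, 15]
dequeue(): queue = [14, 15]
dequeue(): queue = [15]
enqueue(10): queue = [15, 10]
dequeue(): queue = [10]
enqueue(50): queue = [10, 50]
enqueue(51): queue = [10, 50, 51]
enqueue(75): queue = [10, 50, 51, 75]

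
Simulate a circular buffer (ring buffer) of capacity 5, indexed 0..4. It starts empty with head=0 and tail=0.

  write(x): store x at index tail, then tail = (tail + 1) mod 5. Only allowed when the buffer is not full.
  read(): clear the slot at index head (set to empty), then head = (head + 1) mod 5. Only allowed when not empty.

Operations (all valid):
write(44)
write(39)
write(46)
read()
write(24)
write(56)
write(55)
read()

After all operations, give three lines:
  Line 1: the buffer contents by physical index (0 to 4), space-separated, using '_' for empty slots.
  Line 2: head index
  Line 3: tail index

write(44): buf=[44 _ _ _ _], head=0, tail=1, size=1
write(39): buf=[44 39 _ _ _], head=0, tail=2, size=2
write(46): buf=[44 39 46 _ _], head=0, tail=3, size=3
read(): buf=[_ 39 46 _ _], head=1, tail=3, size=2
write(24): buf=[_ 39 46 24 _], head=1, tail=4, size=3
write(56): buf=[_ 39 46 24 56], head=1, tail=0, size=4
write(55): buf=[55 39 46 24 56], head=1, tail=1, size=5
read(): buf=[55 _ 46 24 56], head=2, tail=1, size=4

Answer: 55 _ 46 24 56
2
1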